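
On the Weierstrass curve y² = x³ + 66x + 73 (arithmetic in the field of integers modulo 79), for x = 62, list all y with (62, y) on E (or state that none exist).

11, 68

x³ + 66x + 73 = 242493 ≡ 42 (mod 79).
Square roots of 42 mod 79: 11 and 68 (since 11² = 121 ≡ 42).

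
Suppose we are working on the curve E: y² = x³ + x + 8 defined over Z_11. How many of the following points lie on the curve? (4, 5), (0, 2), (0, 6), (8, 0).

1

(4, 5): 5² ≡ 3, rhs ≡ 10 → off.
(0, 2): 2² ≡ 4, rhs ≡ 8 → off.
(0, 6): 6² ≡ 3, rhs ≡ 8 → off.
(8, 0): 0² ≡ 0, rhs ≡ 0 → on.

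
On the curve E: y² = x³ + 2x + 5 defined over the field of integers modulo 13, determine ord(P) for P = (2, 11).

12

2P: tangent at (2, 11): λ = (3·2² + 2)/(2·11) ≡ 1/9. 9⁻¹ ≡ 3 (mod 13), so λ ≡ 1·3 ≡ 3.
  x = λ² - 2 - 2 = 9 - 4 ≡ 5; y = λ·(2 - 5) - 11 ≡ 6. → (5, 6)
3P: (5, 6) + (2, 11). λ = (11 - 6)/(2 - 5) ≡ 5/10 mod 13. 10⁻¹ ≡ 4 (mod 13), so λ ≡ 7.
  x = λ² - 5 - 2 = 49 - 7 ≡ 3; y = λ·(5 - 3) - 6 ≡ 8. → (3, 8)
4P: (3, 8) + (2, 11). λ = (11 - 8)/(2 - 3) ≡ 3/12 mod 13. 12⁻¹ ≡ 12 (mod 13) since 12·12 = 144 ≡ 1, so λ ≡ 10.
  x = λ² - 3 - 2 = 100 - 5 ≡ 4; y = λ·(3 - 4) - 8 ≡ 8. → (4, 8)
5P: (4, 8) + (2, 11). λ = (11 - 8)/(2 - 4) ≡ 3/11 mod 13. 11⁻¹ ≡ 6 (mod 13) since 11·6 = 66 ≡ 1, so λ ≡ 5.
  x = λ² - 4 - 2 = 25 - 6 ≡ 6; y = λ·(4 - 6) - 8 ≡ 8. → (6, 8)
6P: (6, 8) + (2, 11). λ = (11 - 8)/(2 - 6) ≡ 3/9 mod 13. 9⁻¹ ≡ 3 (mod 13), so λ ≡ 9.
  x = λ² - 6 - 2 = 81 - 8 ≡ 8; y = λ·(6 - 8) - 8 ≡ 0. → (8, 0)
7P: (8, 0) + (2, 11). λ = (11 - 0)/(2 - 8) ≡ 11/7 mod 13. 7⁻¹ ≡ 2 (mod 13) since 7·2 = 14 ≡ 1, so λ ≡ 9.
  x = λ² - 8 - 2 = 81 - 10 ≡ 6; y = λ·(8 - 6) - 0 ≡ 5. → (6, 5)
8P: (6, 5) + (2, 11). λ = (11 - 5)/(2 - 6) ≡ 6/9 mod 13. 9⁻¹ ≡ 3 (mod 13) since 9·3 = 27 ≡ 1, so λ ≡ 5.
  x = λ² - 6 - 2 = 25 - 8 ≡ 4; y = λ·(6 - 4) - 5 ≡ 5. → (4, 5)
9P: (4, 5) + (2, 11). λ = (11 - 5)/(2 - 4) ≡ 6/11 mod 13. 11⁻¹ ≡ 6 (mod 13), so λ ≡ 10.
  x = λ² - 4 - 2 = 100 - 6 ≡ 3; y = λ·(4 - 3) - 5 ≡ 5. → (3, 5)
10P: (3, 5) + (2, 11). λ = (11 - 5)/(2 - 3) ≡ 6/12 mod 13. 12⁻¹ ≡ 12 (mod 13), so λ ≡ 7.
  x = λ² - 3 - 2 = 49 - 5 ≡ 5; y = λ·(3 - 5) - 5 ≡ 7. → (5, 7)
11P: (5, 7) + (2, 11). λ = (11 - 7)/(2 - 5) ≡ 4/10 mod 13. 10⁻¹ ≡ 4 (mod 13) since 10·4 = 40 ≡ 1, so λ ≡ 3.
  x = λ² - 5 - 2 = 9 - 7 ≡ 2; y = λ·(5 - 2) - 7 ≡ 2. → (2, 2)
12P: (2, 2) + (2, 11): same x and y₁ ≡ -y₂, so the sum is ∞.
12P = ∞, so the order is 12.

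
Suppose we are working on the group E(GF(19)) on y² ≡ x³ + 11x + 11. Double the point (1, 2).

(15, 6)

tangent at (1, 2): λ = (3·1² + 11)/(2·2) ≡ 14/4. 4⁻¹ ≡ 5 (mod 19), so λ ≡ 14·5 ≡ 13.
  x = λ² - 1 - 1 = 169 - 2 ≡ 15; y = λ·(1 - 15) - 2 ≡ 6. → (15, 6)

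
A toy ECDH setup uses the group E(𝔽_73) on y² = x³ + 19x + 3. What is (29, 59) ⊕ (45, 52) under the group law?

(24, 62)

(29, 59) + (45, 52). λ = (52 - 59)/(45 - 29) ≡ 66/16 mod 73. 16⁻¹ ≡ 32 (mod 73) since 16·32 = 512 ≡ 1, so λ ≡ 68.
  x = λ² - 29 - 45 = 4624 - 74 ≡ 24; y = λ·(29 - 24) - 59 ≡ 62. → (24, 62)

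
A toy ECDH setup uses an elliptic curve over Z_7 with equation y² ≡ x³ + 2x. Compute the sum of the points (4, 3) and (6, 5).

(5, 3)

(4, 3) + (6, 5). λ = (5 - 3)/(6 - 4) ≡ 2/2 mod 7. 2⁻¹ ≡ 4 (mod 7) since 2·4 = 8 ≡ 1, so λ ≡ 1.
  x = λ² - 4 - 6 = 1 - 10 ≡ 5; y = λ·(4 - 5) - 3 ≡ 3. → (5, 3)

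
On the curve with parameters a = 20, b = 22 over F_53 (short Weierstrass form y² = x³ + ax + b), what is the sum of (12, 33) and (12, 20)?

The two points share x = 12 and their y-coordinates satisfy 33 + 20 ≡ 0 (mod 53), so they are inverses. Their sum is 𝒪.

O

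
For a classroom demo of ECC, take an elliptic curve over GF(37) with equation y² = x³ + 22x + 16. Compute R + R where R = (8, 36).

(0, 33)

tangent at (8, 36): λ = (3·8² + 22)/(2·36) ≡ 29/35. 35⁻¹ ≡ 18 (mod 37) since 35·18 = 630 ≡ 1, so λ ≡ 29·18 ≡ 4.
  x = λ² - 8 - 8 = 16 - 16 ≡ 0; y = λ·(8 - 0) - 36 ≡ 33. → (0, 33)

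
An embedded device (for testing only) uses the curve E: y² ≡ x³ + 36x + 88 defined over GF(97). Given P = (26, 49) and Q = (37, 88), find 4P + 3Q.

First 4P:
Repeated addition: build up to 4P.
2P: tangent at (26, 49): λ = (3·26² + 36)/(2·49) ≡ 27/1. 1⁻¹ ≡ 1 (mod 97), so λ ≡ 27·1 ≡ 27.
  x = λ² - 26 - 26 = 729 - 52 ≡ 95; y = λ·(26 - 95) - 49 ≡ 28. → (95, 28)
3P: (95, 28) + (26, 49). λ = (49 - 28)/(26 - 95) ≡ 21/28 mod 97. 28⁻¹ ≡ 52 (mod 97), so λ ≡ 25.
  x = λ² - 95 - 26 = 625 - 121 ≡ 19; y = λ·(95 - 19) - 28 ≡ 29. → (19, 29)
4P: (19, 29) + (26, 49). λ = (49 - 29)/(26 - 19) ≡ 20/7 mod 97. 7⁻¹ ≡ 14 (mod 97), so λ ≡ 86.
  x = λ² - 19 - 26 = 7396 - 45 ≡ 76; y = λ·(19 - 76) - 29 ≡ 16. → (76, 16)
4P = (76, 16).
Next 3Q:
Repeated addition: build up to 3Q.
2Q: tangent at (37, 88): λ = (3·37² + 36)/(2·88) ≡ 69/79. 79⁻¹ ≡ 70 (mod 97), so λ ≡ 69·70 ≡ 77.
  x = λ² - 37 - 37 = 5929 - 74 ≡ 35; y = λ·(37 - 35) - 88 ≡ 66. → (35, 66)
3Q: (35, 66) + (37, 88). λ = (88 - 66)/(37 - 35) ≡ 22/2 mod 97. 2⁻¹ ≡ 49 (mod 97), so λ ≡ 11.
  x = λ² - 35 - 37 = 121 - 72 ≡ 49; y = λ·(35 - 49) - 66 ≡ 71. → (49, 71)
3Q = (49, 71).
Finally 4P + 3Q:
(76, 16) + (49, 71). λ = (71 - 16)/(49 - 76) ≡ 55/70 mod 97. 70⁻¹ ≡ 79 (mod 97) since 70·79 = 5530 ≡ 1, so λ ≡ 77.
  x = λ² - 76 - 49 = 5929 - 125 ≡ 81; y = λ·(76 - 81) - 16 ≡ 84. → (81, 84)

(81, 84)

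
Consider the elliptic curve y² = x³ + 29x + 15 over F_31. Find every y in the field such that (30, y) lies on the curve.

4, 27

x³ + 29x + 15 = 27885 ≡ 16 (mod 31).
Square roots of 16 mod 31: 4 and 27 (since 4² = 16 ≡ 16).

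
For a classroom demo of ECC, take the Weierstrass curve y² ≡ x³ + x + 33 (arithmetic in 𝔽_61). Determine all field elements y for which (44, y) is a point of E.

x³ + 1x + 33 = 85261 ≡ 44 (mod 61).
44 is a non-residue mod 61; no y exists.

none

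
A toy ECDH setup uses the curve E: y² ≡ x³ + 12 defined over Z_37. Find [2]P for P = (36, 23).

(35, 2)

tangent at (36, 23): λ = (3·36² + 0)/(2·23) ≡ 3/9. 9⁻¹ ≡ 33 (mod 37) since 9·33 = 297 ≡ 1, so λ ≡ 3·33 ≡ 25.
  x = λ² - 36 - 36 = 625 - 72 ≡ 35; y = λ·(36 - 35) - 23 ≡ 2. → (35, 2)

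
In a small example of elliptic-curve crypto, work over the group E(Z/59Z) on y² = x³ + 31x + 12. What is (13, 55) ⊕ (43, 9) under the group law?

(13, 55) + (43, 9). λ = (9 - 55)/(43 - 13) ≡ 13/30 mod 59. 30⁻¹ ≡ 2 (mod 59) since 30·2 = 60 ≡ 1, so λ ≡ 26.
  x = λ² - 13 - 43 = 676 - 56 ≡ 30; y = λ·(13 - 30) - 55 ≡ 34. → (30, 34)

(30, 34)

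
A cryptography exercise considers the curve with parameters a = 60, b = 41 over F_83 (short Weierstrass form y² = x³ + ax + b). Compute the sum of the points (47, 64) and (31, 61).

(47, 64) + (31, 61). λ = (61 - 64)/(31 - 47) ≡ 80/67 mod 83. 67⁻¹ ≡ 57 (mod 83), so λ ≡ 78.
  x = λ² - 47 - 31 = 6084 - 78 ≡ 30; y = λ·(47 - 30) - 64 ≡ 17. → (30, 17)

(30, 17)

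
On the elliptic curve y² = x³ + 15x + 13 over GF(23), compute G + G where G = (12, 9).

(3, 19)

tangent at (12, 9): λ = (3·12² + 15)/(2·9) ≡ 10/18. 18⁻¹ ≡ 9 (mod 23), so λ ≡ 10·9 ≡ 21.
  x = λ² - 12 - 12 = 441 - 24 ≡ 3; y = λ·(12 - 3) - 9 ≡ 19. → (3, 19)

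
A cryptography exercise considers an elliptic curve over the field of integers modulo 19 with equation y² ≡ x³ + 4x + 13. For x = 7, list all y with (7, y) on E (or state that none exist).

2, 17

x³ + 4x + 13 = 384 ≡ 4 (mod 19).
Square roots of 4 mod 19: 2 and 17 (since 2² = 4 ≡ 4).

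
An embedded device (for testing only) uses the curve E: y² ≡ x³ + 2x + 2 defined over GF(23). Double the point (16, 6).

tangent at (16, 6): λ = (3·16² + 2)/(2·6) ≡ 11/12. 12⁻¹ ≡ 2 (mod 23), so λ ≡ 11·2 ≡ 22.
  x = λ² - 16 - 16 = 484 - 32 ≡ 15; y = λ·(16 - 15) - 6 ≡ 16. → (15, 16)

(15, 16)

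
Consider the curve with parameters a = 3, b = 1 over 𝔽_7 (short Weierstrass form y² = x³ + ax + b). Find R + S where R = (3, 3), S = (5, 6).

(3, 4)

(3, 3) + (5, 6). λ = (6 - 3)/(5 - 3) ≡ 3/2 mod 7. 2⁻¹ ≡ 4 (mod 7), so λ ≡ 5.
  x = λ² - 3 - 5 = 25 - 8 ≡ 3; y = λ·(3 - 3) - 3 ≡ 4. → (3, 4)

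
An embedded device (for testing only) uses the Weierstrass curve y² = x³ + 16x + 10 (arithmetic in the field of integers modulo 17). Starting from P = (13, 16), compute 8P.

Double-and-add on 8 = (1000)₂. Start with P = (13, 16) for the leading 1-bit.
double: tangent at (13, 16): λ = (3·13² + 16)/(2·16) ≡ 13/15. 15⁻¹ ≡ 8 (mod 17), so λ ≡ 13·8 ≡ 2.
  x = λ² - 13 - 13 = 4 - 26 ≡ 12; y = λ·(13 - 12) - 16 ≡ 3. → (12, 3)
double: tangent at (12, 3): λ = (3·12² + 16)/(2·3) ≡ 6/6. 6⁻¹ ≡ 3 (mod 17), so λ ≡ 6·3 ≡ 1.
  x = λ² - 12 - 12 = 1 - 24 ≡ 11; y = λ·(12 - 11) - 3 ≡ 15. → (11, 15)
double: tangent at (11, 15): λ = (3·11² + 16)/(2·15) ≡ 5/13. 13⁻¹ ≡ 4 (mod 17) since 13·4 = 52 ≡ 1, so λ ≡ 5·4 ≡ 3.
  x = λ² - 11 - 11 = 9 - 22 ≡ 4; y = λ·(11 - 4) - 15 ≡ 6. → (4, 6)

(4, 6)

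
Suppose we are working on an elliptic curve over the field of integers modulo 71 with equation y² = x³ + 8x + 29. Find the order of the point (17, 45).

10

2P: tangent at (17, 45): λ = (3·17² + 8)/(2·45) ≡ 23/19. 19⁻¹ ≡ 15 (mod 71) since 19·15 = 285 ≡ 1, so λ ≡ 23·15 ≡ 61.
  x = λ² - 17 - 17 = 3721 - 34 ≡ 66; y = λ·(17 - 66) - 45 ≡ 19. → (66, 19)
3P: (66, 19) + (17, 45). λ = (45 - 19)/(17 - 66) ≡ 26/22 mod 71. 22⁻¹ ≡ 42 (mod 71) since 22·42 = 924 ≡ 1, so λ ≡ 27.
  x = λ² - 66 - 17 = 729 - 83 ≡ 7; y = λ·(66 - 7) - 19 ≡ 12. → (7, 12)
4P: (7, 12) + (17, 45). λ = (45 - 12)/(17 - 7) ≡ 33/10 mod 71. 10⁻¹ ≡ 64 (mod 71), so λ ≡ 53.
  x = λ² - 7 - 17 = 2809 - 24 ≡ 16; y = λ·(7 - 16) - 12 ≡ 8. → (16, 8)
5P: (16, 8) + (17, 45). λ = (45 - 8)/(17 - 16) ≡ 37/1 mod 71. 1⁻¹ ≡ 1 (mod 71) since 1·1 = 1 ≡ 1, so λ ≡ 37.
  x = λ² - 16 - 17 = 1369 - 33 ≡ 58; y = λ·(16 - 58) - 8 ≡ 0. → (58, 0)
6P: (58, 0) + (17, 45). λ = (45 - 0)/(17 - 58) ≡ 45/30 mod 71. 30⁻¹ ≡ 45 (mod 71) since 30·45 = 1350 ≡ 1, so λ ≡ 37.
  x = λ² - 58 - 17 = 1369 - 75 ≡ 16; y = λ·(58 - 16) - 0 ≡ 63. → (16, 63)
7P: (16, 63) + (17, 45). λ = (45 - 63)/(17 - 16) ≡ 53/1 mod 71. 1⁻¹ ≡ 1 (mod 71), so λ ≡ 53.
  x = λ² - 16 - 17 = 2809 - 33 ≡ 7; y = λ·(16 - 7) - 63 ≡ 59. → (7, 59)
8P: (7, 59) + (17, 45). λ = (45 - 59)/(17 - 7) ≡ 57/10 mod 71. 10⁻¹ ≡ 64 (mod 71), so λ ≡ 27.
  x = λ² - 7 - 17 = 729 - 24 ≡ 66; y = λ·(7 - 66) - 59 ≡ 52. → (66, 52)
9P: (66, 52) + (17, 45). λ = (45 - 52)/(17 - 66) ≡ 64/22 mod 71. 22⁻¹ ≡ 42 (mod 71), so λ ≡ 61.
  x = λ² - 66 - 17 = 3721 - 83 ≡ 17; y = λ·(66 - 17) - 52 ≡ 26. → (17, 26)
10P: (17, 26) + (17, 45): same x and y₁ ≡ -y₂, so the sum is the point at infinity.
10P = the point at infinity, so the order is 10.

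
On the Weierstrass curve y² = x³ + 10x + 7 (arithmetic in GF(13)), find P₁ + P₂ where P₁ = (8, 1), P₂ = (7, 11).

(8, 1) + (7, 11). λ = (11 - 1)/(7 - 8) ≡ 10/12 mod 13. 12⁻¹ ≡ 12 (mod 13) since 12·12 = 144 ≡ 1, so λ ≡ 3.
  x = λ² - 8 - 7 = 9 - 15 ≡ 7; y = λ·(8 - 7) - 1 ≡ 2. → (7, 2)

(7, 2)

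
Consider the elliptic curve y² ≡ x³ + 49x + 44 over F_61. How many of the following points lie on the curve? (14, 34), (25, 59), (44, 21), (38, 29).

2

(14, 34): 34² ≡ 58, rhs ≡ 58 → on.
(25, 59): 59² ≡ 4, rhs ≡ 58 → off.
(44, 21): 21² ≡ 14, rhs ≡ 32 → off.
(38, 29): 29² ≡ 48, rhs ≡ 48 → on.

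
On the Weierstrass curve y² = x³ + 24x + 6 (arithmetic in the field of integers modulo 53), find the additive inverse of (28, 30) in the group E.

(28, 23)

-(28, 30) = (28, -30 mod 53) = (28, 23).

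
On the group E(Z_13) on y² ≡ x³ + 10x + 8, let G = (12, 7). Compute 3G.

Repeated addition: build up to 3G.
2G: tangent at (12, 7): λ = (3·12² + 10)/(2·7) ≡ 0/1. 1⁻¹ ≡ 1 (mod 13) since 1·1 = 1 ≡ 1, so λ ≡ 0·1 ≡ 0.
  x = λ² - 12 - 12 = 0 - 24 ≡ 2; y = λ·(12 - 2) - 7 ≡ 6. → (2, 6)
3G: (2, 6) + (12, 7). λ = (7 - 6)/(12 - 2) ≡ 1/10 mod 13. 10⁻¹ ≡ 4 (mod 13) since 10·4 = 40 ≡ 1, so λ ≡ 4.
  x = λ² - 2 - 12 = 16 - 14 ≡ 2; y = λ·(2 - 2) - 6 ≡ 7. → (2, 7)

(2, 7)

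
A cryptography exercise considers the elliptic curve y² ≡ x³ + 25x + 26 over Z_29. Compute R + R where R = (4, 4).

(15, 8)

tangent at (4, 4): λ = (3·4² + 25)/(2·4) ≡ 15/8. 8⁻¹ ≡ 11 (mod 29) since 8·11 = 88 ≡ 1, so λ ≡ 15·11 ≡ 20.
  x = λ² - 4 - 4 = 400 - 8 ≡ 15; y = λ·(4 - 15) - 4 ≡ 8. → (15, 8)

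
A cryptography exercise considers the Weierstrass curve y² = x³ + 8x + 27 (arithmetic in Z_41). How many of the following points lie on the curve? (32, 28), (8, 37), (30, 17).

(32, 28): 28² ≡ 5, rhs ≡ 5 → on.
(8, 37): 37² ≡ 16, rhs ≡ 29 → off.
(30, 17): 17² ≡ 2, rhs ≡ 2 → on.

2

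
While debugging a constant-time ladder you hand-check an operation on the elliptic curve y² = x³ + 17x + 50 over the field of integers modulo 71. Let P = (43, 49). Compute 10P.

(43, 49)

Repeated addition: build up to 10P.
2P: tangent at (43, 49): λ = (3·43² + 17)/(2·49) ≡ 26/27. 27⁻¹ ≡ 50 (mod 71), so λ ≡ 26·50 ≡ 22.
  x = λ² - 43 - 43 = 484 - 86 ≡ 43; y = λ·(43 - 43) - 49 ≡ 22. → (43, 22)
3P: (43, 22) + (43, 49): same x and y₁ ≡ -y₂, so the sum is O.
4P: O + (43, 49) = (43, 49) (identity).
5P: tangent at (43, 49): λ = (3·43² + 17)/(2·49) ≡ 26/27. 27⁻¹ ≡ 50 (mod 71) since 27·50 = 1350 ≡ 1, so λ ≡ 26·50 ≡ 22.
  x = λ² - 43 - 43 = 484 - 86 ≡ 43; y = λ·(43 - 43) - 49 ≡ 22. → (43, 22)
6P: (43, 22) + (43, 49): same x and y₁ ≡ -y₂, so the sum is O.
7P: O + (43, 49) = (43, 49) (identity).
8P: tangent at (43, 49): λ = (3·43² + 17)/(2·49) ≡ 26/27. 27⁻¹ ≡ 50 (mod 71), so λ ≡ 26·50 ≡ 22.
  x = λ² - 43 - 43 = 484 - 86 ≡ 43; y = λ·(43 - 43) - 49 ≡ 22. → (43, 22)
9P: (43, 22) + (43, 49): same x and y₁ ≡ -y₂, so the sum is O.
10P: O + (43, 49) = (43, 49) (identity).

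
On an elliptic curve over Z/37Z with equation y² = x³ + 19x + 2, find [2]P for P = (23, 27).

(17, 24)

tangent at (23, 27): λ = (3·23² + 19)/(2·27) ≡ 15/17. 17⁻¹ ≡ 24 (mod 37) since 17·24 = 408 ≡ 1, so λ ≡ 15·24 ≡ 27.
  x = λ² - 23 - 23 = 729 - 46 ≡ 17; y = λ·(23 - 17) - 27 ≡ 24. → (17, 24)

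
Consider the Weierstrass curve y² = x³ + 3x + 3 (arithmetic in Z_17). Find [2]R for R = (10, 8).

tangent at (10, 8): λ = (3·10² + 3)/(2·8) ≡ 14/16. 16⁻¹ ≡ 16 (mod 17), so λ ≡ 14·16 ≡ 3.
  x = λ² - 10 - 10 = 9 - 20 ≡ 6; y = λ·(10 - 6) - 8 ≡ 4. → (6, 4)

(6, 4)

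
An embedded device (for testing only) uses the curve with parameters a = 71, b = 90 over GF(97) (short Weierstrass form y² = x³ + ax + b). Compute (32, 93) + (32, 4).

O

The two points share x = 32 and their y-coordinates satisfy 93 + 4 ≡ 0 (mod 97), so they are inverses. Their sum is O.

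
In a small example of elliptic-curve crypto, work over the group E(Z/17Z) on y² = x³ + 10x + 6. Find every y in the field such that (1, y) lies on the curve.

0

x³ + 10x + 6 = 17 ≡ 0 (mod 17).
Only y = 0 satisfies y² ≡ 0.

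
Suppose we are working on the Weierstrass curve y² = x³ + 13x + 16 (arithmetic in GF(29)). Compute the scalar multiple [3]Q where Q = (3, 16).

Repeated addition: build up to 3Q.
2Q: tangent at (3, 16): λ = (3·3² + 13)/(2·16) ≡ 11/3. 3⁻¹ ≡ 10 (mod 29) since 3·10 = 30 ≡ 1, so λ ≡ 11·10 ≡ 23.
  x = λ² - 3 - 3 = 529 - 6 ≡ 1; y = λ·(3 - 1) - 16 ≡ 1. → (1, 1)
3Q: (1, 1) + (3, 16). λ = (16 - 1)/(3 - 1) ≡ 15/2 mod 29. 2⁻¹ ≡ 15 (mod 29), so λ ≡ 22.
  x = λ² - 1 - 3 = 484 - 4 ≡ 16; y = λ·(1 - 16) - 1 ≡ 17. → (16, 17)

(16, 17)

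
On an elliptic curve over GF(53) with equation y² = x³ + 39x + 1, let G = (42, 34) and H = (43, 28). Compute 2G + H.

First 2G:
Repeated addition: build up to 2G.
2G: tangent at (42, 34): λ = (3·42² + 39)/(2·34) ≡ 31/15. 15⁻¹ ≡ 46 (mod 53) since 15·46 = 690 ≡ 1, so λ ≡ 31·46 ≡ 48.
  x = λ² - 42 - 42 = 2304 - 84 ≡ 47; y = λ·(42 - 47) - 34 ≡ 44. → (47, 44)
2G = (47, 44).
Finally 2G + H:
(47, 44) + (43, 28). λ = (28 - 44)/(43 - 47) ≡ 37/49 mod 53. 49⁻¹ ≡ 13 (mod 53), so λ ≡ 4.
  x = λ² - 47 - 43 = 16 - 90 ≡ 32; y = λ·(47 - 32) - 44 ≡ 16. → (32, 16)

(32, 16)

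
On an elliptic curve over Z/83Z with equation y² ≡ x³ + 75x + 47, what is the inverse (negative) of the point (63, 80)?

(63, 3)

-(63, 80) = (63, -80 mod 83) = (63, 3).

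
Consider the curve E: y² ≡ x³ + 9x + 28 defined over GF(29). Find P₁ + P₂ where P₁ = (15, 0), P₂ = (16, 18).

(15, 0) + (16, 18). λ = (18 - 0)/(16 - 15) ≡ 18/1 mod 29. 1⁻¹ ≡ 1 (mod 29) since 1·1 = 1 ≡ 1, so λ ≡ 18.
  x = λ² - 15 - 16 = 324 - 31 ≡ 3; y = λ·(15 - 3) - 0 ≡ 13. → (3, 13)

(3, 13)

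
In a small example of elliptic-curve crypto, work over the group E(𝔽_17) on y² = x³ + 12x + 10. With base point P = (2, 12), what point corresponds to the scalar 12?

Repeated addition: build up to 12P.
2P: tangent at (2, 12): λ = (3·2² + 12)/(2·12) ≡ 7/7. 7⁻¹ ≡ 5 (mod 17), so λ ≡ 7·5 ≡ 1.
  x = λ² - 2 - 2 = 1 - 4 ≡ 14; y = λ·(2 - 14) - 12 ≡ 10. → (14, 10)
3P: (14, 10) + (2, 12). λ = (12 - 10)/(2 - 14) ≡ 2/5 mod 17. 5⁻¹ ≡ 7 (mod 17), so λ ≡ 14.
  x = λ² - 14 - 2 = 196 - 16 ≡ 10; y = λ·(14 - 10) - 10 ≡ 12. → (10, 12)
4P: (10, 12) + (2, 12). λ = (12 - 12)/(2 - 10) ≡ 0/9 mod 17. 9⁻¹ ≡ 2 (mod 17), so λ ≡ 0.
  x = λ² - 10 - 2 = 0 - 12 ≡ 5; y = λ·(10 - 5) - 12 ≡ 5. → (5, 5)
5P: (5, 5) + (2, 12). λ = (12 - 5)/(2 - 5) ≡ 7/14 mod 17. 14⁻¹ ≡ 11 (mod 17), so λ ≡ 9.
  x = λ² - 5 - 2 = 81 - 7 ≡ 6; y = λ·(5 - 6) - 5 ≡ 3. → (6, 3)
6P: (6, 3) + (2, 12). λ = (12 - 3)/(2 - 6) ≡ 9/13 mod 17. 13⁻¹ ≡ 4 (mod 17) since 13·4 = 52 ≡ 1, so λ ≡ 2.
  x = λ² - 6 - 2 = 4 - 8 ≡ 13; y = λ·(6 - 13) - 3 ≡ 0. → (13, 0)
7P: (13, 0) + (2, 12). λ = (12 - 0)/(2 - 13) ≡ 12/6 mod 17. 6⁻¹ ≡ 3 (mod 17) since 6·3 = 18 ≡ 1, so λ ≡ 2.
  x = λ² - 13 - 2 = 4 - 15 ≡ 6; y = λ·(13 - 6) - 0 ≡ 14. → (6, 14)
8P: (6, 14) + (2, 12). λ = (12 - 14)/(2 - 6) ≡ 15/13 mod 17. 13⁻¹ ≡ 4 (mod 17), so λ ≡ 9.
  x = λ² - 6 - 2 = 81 - 8 ≡ 5; y = λ·(6 - 5) - 14 ≡ 12. → (5, 12)
9P: (5, 12) + (2, 12). λ = (12 - 12)/(2 - 5) ≡ 0/14 mod 17. 14⁻¹ ≡ 11 (mod 17), so λ ≡ 0.
  x = λ² - 5 - 2 = 0 - 7 ≡ 10; y = λ·(5 - 10) - 12 ≡ 5. → (10, 5)
10P: (10, 5) + (2, 12). λ = (12 - 5)/(2 - 10) ≡ 7/9 mod 17. 9⁻¹ ≡ 2 (mod 17) since 9·2 = 18 ≡ 1, so λ ≡ 14.
  x = λ² - 10 - 2 = 196 - 12 ≡ 14; y = λ·(10 - 14) - 5 ≡ 7. → (14, 7)
11P: (14, 7) + (2, 12). λ = (12 - 7)/(2 - 14) ≡ 5/5 mod 17. 5⁻¹ ≡ 7 (mod 17), so λ ≡ 1.
  x = λ² - 14 - 2 = 1 - 16 ≡ 2; y = λ·(14 - 2) - 7 ≡ 5. → (2, 5)
12P: (2, 5) + (2, 12): same x and y₁ ≡ -y₂, so the sum is the point at infinity.

O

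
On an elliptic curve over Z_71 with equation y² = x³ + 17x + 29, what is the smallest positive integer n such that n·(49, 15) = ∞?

2P: tangent at (49, 15): λ = (3·49² + 17)/(2·15) ≡ 49/30. 30⁻¹ ≡ 45 (mod 71), so λ ≡ 49·45 ≡ 4.
  x = λ² - 49 - 49 = 16 - 98 ≡ 60; y = λ·(49 - 60) - 15 ≡ 12. → (60, 12)
3P: (60, 12) + (49, 15). λ = (15 - 12)/(49 - 60) ≡ 3/60 mod 71. 60⁻¹ ≡ 58 (mod 71), so λ ≡ 32.
  x = λ² - 60 - 49 = 1024 - 109 ≡ 63; y = λ·(60 - 63) - 12 ≡ 34. → (63, 34)
4P: (63, 34) + (49, 15). λ = (15 - 34)/(49 - 63) ≡ 52/57 mod 71. 57⁻¹ ≡ 5 (mod 71), so λ ≡ 47.
  x = λ² - 63 - 49 = 2209 - 112 ≡ 38; y = λ·(63 - 38) - 34 ≡ 5. → (38, 5)
5P: (38, 5) + (49, 15). λ = (15 - 5)/(49 - 38) ≡ 10/11 mod 71. 11⁻¹ ≡ 13 (mod 71), so λ ≡ 59.
  x = λ² - 38 - 49 = 3481 - 87 ≡ 57; y = λ·(38 - 57) - 5 ≡ 10. → (57, 10)
6P: (57, 10) + (49, 15). λ = (15 - 10)/(49 - 57) ≡ 5/63 mod 71. 63⁻¹ ≡ 62 (mod 71) since 63·62 = 3906 ≡ 1, so λ ≡ 26.
  x = λ² - 57 - 49 = 676 - 106 ≡ 2; y = λ·(57 - 2) - 10 ≡ 0. → (2, 0)
7P: (2, 0) + (49, 15). λ = (15 - 0)/(49 - 2) ≡ 15/47 mod 71. 47⁻¹ ≡ 68 (mod 71), so λ ≡ 26.
  x = λ² - 2 - 49 = 676 - 51 ≡ 57; y = λ·(2 - 57) - 0 ≡ 61. → (57, 61)
8P: (57, 61) + (49, 15). λ = (15 - 61)/(49 - 57) ≡ 25/63 mod 71. 63⁻¹ ≡ 62 (mod 71), so λ ≡ 59.
  x = λ² - 57 - 49 = 3481 - 106 ≡ 38; y = λ·(57 - 38) - 61 ≡ 66. → (38, 66)
9P: (38, 66) + (49, 15). λ = (15 - 66)/(49 - 38) ≡ 20/11 mod 71. 11⁻¹ ≡ 13 (mod 71) since 11·13 = 143 ≡ 1, so λ ≡ 47.
  x = λ² - 38 - 49 = 2209 - 87 ≡ 63; y = λ·(38 - 63) - 66 ≡ 37. → (63, 37)
10P: (63, 37) + (49, 15). λ = (15 - 37)/(49 - 63) ≡ 49/57 mod 71. 57⁻¹ ≡ 5 (mod 71), so λ ≡ 32.
  x = λ² - 63 - 49 = 1024 - 112 ≡ 60; y = λ·(63 - 60) - 37 ≡ 59. → (60, 59)
11P: (60, 59) + (49, 15). λ = (15 - 59)/(49 - 60) ≡ 27/60 mod 71. 60⁻¹ ≡ 58 (mod 71), so λ ≡ 4.
  x = λ² - 60 - 49 = 16 - 109 ≡ 49; y = λ·(60 - 49) - 59 ≡ 56. → (49, 56)
12P: (49, 56) + (49, 15): same x and y₁ ≡ -y₂, so the sum is ∞.
12P = ∞, so the order is 12.

12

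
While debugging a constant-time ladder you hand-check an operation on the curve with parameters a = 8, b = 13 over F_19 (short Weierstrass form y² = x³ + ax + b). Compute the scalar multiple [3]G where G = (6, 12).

(6, 7)

Repeated addition: build up to 3G.
2G: tangent at (6, 12): λ = (3·6² + 8)/(2·12) ≡ 2/5. 5⁻¹ ≡ 4 (mod 19), so λ ≡ 2·4 ≡ 8.
  x = λ² - 6 - 6 = 64 - 12 ≡ 14; y = λ·(6 - 14) - 12 ≡ 0. → (14, 0)
3G: (14, 0) + (6, 12). λ = (12 - 0)/(6 - 14) ≡ 12/11 mod 19. 11⁻¹ ≡ 7 (mod 19) since 11·7 = 77 ≡ 1, so λ ≡ 8.
  x = λ² - 14 - 6 = 64 - 20 ≡ 6; y = λ·(14 - 6) - 0 ≡ 7. → (6, 7)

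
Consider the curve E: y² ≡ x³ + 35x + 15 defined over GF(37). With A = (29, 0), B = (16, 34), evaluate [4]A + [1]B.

First 4A:
Repeated addition: build up to 4A.
2A: (29, 0) + (29, 0): same x and y₁ ≡ -y₂, so the sum is O.
3A: O + (29, 0) = (29, 0) (identity).
4A: (29, 0) + (29, 0): same x and y₁ ≡ -y₂, so the sum is O.
4A = O.
Finally 4A + B:
O + (16, 34) = (16, 34) (identity).

(16, 34)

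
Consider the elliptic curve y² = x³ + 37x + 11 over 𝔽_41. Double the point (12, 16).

tangent at (12, 16): λ = (3·12² + 37)/(2·16) ≡ 18/32. 32⁻¹ ≡ 9 (mod 41), so λ ≡ 18·9 ≡ 39.
  x = λ² - 12 - 12 = 1521 - 24 ≡ 21; y = λ·(12 - 21) - 16 ≡ 2. → (21, 2)

(21, 2)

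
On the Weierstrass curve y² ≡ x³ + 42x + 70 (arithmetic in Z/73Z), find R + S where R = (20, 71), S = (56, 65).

(20, 71) + (56, 65). λ = (65 - 71)/(56 - 20) ≡ 67/36 mod 73. 36⁻¹ ≡ 71 (mod 73) since 36·71 = 2556 ≡ 1, so λ ≡ 12.
  x = λ² - 20 - 56 = 144 - 76 ≡ 68; y = λ·(20 - 68) - 71 ≡ 10. → (68, 10)

(68, 10)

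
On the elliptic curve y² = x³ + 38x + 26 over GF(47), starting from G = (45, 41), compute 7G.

Repeated addition: build up to 7G.
2G: tangent at (45, 41): λ = (3·45² + 38)/(2·41) ≡ 3/35. 35⁻¹ ≡ 43 (mod 47) since 35·43 = 1505 ≡ 1, so λ ≡ 3·43 ≡ 35.
  x = λ² - 45 - 45 = 1225 - 90 ≡ 7; y = λ·(45 - 7) - 41 ≡ 20. → (7, 20)
3G: (7, 20) + (45, 41). λ = (41 - 20)/(45 - 7) ≡ 21/38 mod 47. 38⁻¹ ≡ 26 (mod 47) since 38·26 = 988 ≡ 1, so λ ≡ 29.
  x = λ² - 7 - 45 = 841 - 52 ≡ 37; y = λ·(7 - 37) - 20 ≡ 3. → (37, 3)
4G: (37, 3) + (45, 41). λ = (41 - 3)/(45 - 37) ≡ 38/8 mod 47. 8⁻¹ ≡ 6 (mod 47), so λ ≡ 40.
  x = λ² - 37 - 45 = 1600 - 82 ≡ 14; y = λ·(37 - 14) - 3 ≡ 24. → (14, 24)
5G: (14, 24) + (45, 41). λ = (41 - 24)/(45 - 14) ≡ 17/31 mod 47. 31⁻¹ ≡ 44 (mod 47), so λ ≡ 43.
  x = λ² - 14 - 45 = 1849 - 59 ≡ 4; y = λ·(14 - 4) - 24 ≡ 30. → (4, 30)
6G: (4, 30) + (45, 41). λ = (41 - 30)/(45 - 4) ≡ 11/41 mod 47. 41⁻¹ ≡ 39 (mod 47), so λ ≡ 6.
  x = λ² - 4 - 45 = 36 - 49 ≡ 34; y = λ·(4 - 34) - 30 ≡ 25. → (34, 25)
7G: (34, 25) + (45, 41). λ = (41 - 25)/(45 - 34) ≡ 16/11 mod 47. 11⁻¹ ≡ 30 (mod 47) since 11·30 = 330 ≡ 1, so λ ≡ 10.
  x = λ² - 34 - 45 = 100 - 79 ≡ 21; y = λ·(34 - 21) - 25 ≡ 11. → (21, 11)

(21, 11)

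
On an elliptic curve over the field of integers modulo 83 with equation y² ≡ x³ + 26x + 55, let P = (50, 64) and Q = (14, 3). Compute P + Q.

(50, 64) + (14, 3). λ = (3 - 64)/(14 - 50) ≡ 22/47 mod 83. 47⁻¹ ≡ 53 (mod 83) since 47·53 = 2491 ≡ 1, so λ ≡ 4.
  x = λ² - 50 - 14 = 16 - 64 ≡ 35; y = λ·(50 - 35) - 64 ≡ 79. → (35, 79)

(35, 79)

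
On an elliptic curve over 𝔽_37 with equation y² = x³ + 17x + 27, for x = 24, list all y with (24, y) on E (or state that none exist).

x³ + 17x + 27 = 14259 ≡ 14 (mod 37).
14 is a non-residue mod 37; no y exists.

none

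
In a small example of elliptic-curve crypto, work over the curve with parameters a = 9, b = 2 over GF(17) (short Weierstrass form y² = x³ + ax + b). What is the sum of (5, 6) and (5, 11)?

O

The two points share x = 5 and their y-coordinates satisfy 6 + 11 ≡ 0 (mod 17), so they are inverses. Their sum is O.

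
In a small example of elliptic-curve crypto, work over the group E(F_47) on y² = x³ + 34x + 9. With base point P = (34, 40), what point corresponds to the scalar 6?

(34, 40)

Repeated addition: build up to 6P.
2P: tangent at (34, 40): λ = (3·34² + 34)/(2·40) ≡ 24/33. 33⁻¹ ≡ 10 (mod 47), so λ ≡ 24·10 ≡ 5.
  x = λ² - 34 - 34 = 25 - 68 ≡ 4; y = λ·(34 - 4) - 40 ≡ 16. → (4, 16)
3P: (4, 16) + (34, 40). λ = (40 - 16)/(34 - 4) ≡ 24/30 mod 47. 30⁻¹ ≡ 11 (mod 47), so λ ≡ 29.
  x = λ² - 4 - 34 = 841 - 38 ≡ 4; y = λ·(4 - 4) - 16 ≡ 31. → (4, 31)
4P: (4, 31) + (34, 40). λ = (40 - 31)/(34 - 4) ≡ 9/30 mod 47. 30⁻¹ ≡ 11 (mod 47), so λ ≡ 5.
  x = λ² - 4 - 34 = 25 - 38 ≡ 34; y = λ·(4 - 34) - 31 ≡ 7. → (34, 7)
5P: (34, 7) + (34, 40): same x and y₁ ≡ -y₂, so the sum is O.
6P: O + (34, 40) = (34, 40) (identity).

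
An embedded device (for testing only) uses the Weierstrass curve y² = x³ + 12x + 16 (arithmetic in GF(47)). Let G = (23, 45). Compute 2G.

tangent at (23, 45): λ = (3·23² + 12)/(2·45) ≡ 1/43. 43⁻¹ ≡ 35 (mod 47), so λ ≡ 1·35 ≡ 35.
  x = λ² - 23 - 23 = 1225 - 46 ≡ 4; y = λ·(23 - 4) - 45 ≡ 9. → (4, 9)

(4, 9)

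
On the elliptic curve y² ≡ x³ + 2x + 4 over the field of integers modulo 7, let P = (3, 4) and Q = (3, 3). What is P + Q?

O

The two points share x = 3 and their y-coordinates satisfy 4 + 3 ≡ 0 (mod 7), so they are inverses. Their sum is O.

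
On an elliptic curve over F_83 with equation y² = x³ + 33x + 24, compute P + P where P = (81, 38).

tangent at (81, 38): λ = (3·81² + 33)/(2·38) ≡ 45/76. 76⁻¹ ≡ 71 (mod 83), so λ ≡ 45·71 ≡ 41.
  x = λ² - 81 - 81 = 1681 - 162 ≡ 25; y = λ·(81 - 25) - 38 ≡ 17. → (25, 17)

(25, 17)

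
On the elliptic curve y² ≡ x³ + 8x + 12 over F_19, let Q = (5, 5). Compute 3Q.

(15, 12)

Repeated addition: build up to 3Q.
2Q: tangent at (5, 5): λ = (3·5² + 8)/(2·5) ≡ 7/10. 10⁻¹ ≡ 2 (mod 19), so λ ≡ 7·2 ≡ 14.
  x = λ² - 5 - 5 = 196 - 10 ≡ 15; y = λ·(5 - 15) - 5 ≡ 7. → (15, 7)
3Q: (15, 7) + (5, 5). λ = (5 - 7)/(5 - 15) ≡ 17/9 mod 19. 9⁻¹ ≡ 17 (mod 19), so λ ≡ 4.
  x = λ² - 15 - 5 = 16 - 20 ≡ 15; y = λ·(15 - 15) - 7 ≡ 12. → (15, 12)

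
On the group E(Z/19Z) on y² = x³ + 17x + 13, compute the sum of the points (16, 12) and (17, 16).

(16, 12) + (17, 16). λ = (16 - 12)/(17 - 16) ≡ 4/1 mod 19. 1⁻¹ ≡ 1 (mod 19), so λ ≡ 4.
  x = λ² - 16 - 17 = 16 - 33 ≡ 2; y = λ·(16 - 2) - 12 ≡ 6. → (2, 6)

(2, 6)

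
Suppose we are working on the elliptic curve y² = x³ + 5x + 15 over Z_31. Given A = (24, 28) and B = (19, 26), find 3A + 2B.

First 3A:
Repeated addition: build up to 3A.
2A: tangent at (24, 28): λ = (3·24² + 5)/(2·28) ≡ 28/25. 25⁻¹ ≡ 5 (mod 31), so λ ≡ 28·5 ≡ 16.
  x = λ² - 24 - 24 = 256 - 48 ≡ 22; y = λ·(24 - 22) - 28 ≡ 4. → (22, 4)
3A: (22, 4) + (24, 28). λ = (28 - 4)/(24 - 22) ≡ 24/2 mod 31. 2⁻¹ ≡ 16 (mod 31) since 2·16 = 32 ≡ 1, so λ ≡ 12.
  x = λ² - 22 - 24 = 144 - 46 ≡ 5; y = λ·(22 - 5) - 4 ≡ 14. → (5, 14)
3A = (5, 14).
Next 2B:
Repeated addition: build up to 2B.
2B: tangent at (19, 26): λ = (3·19² + 5)/(2·26) ≡ 3/21. 21⁻¹ ≡ 3 (mod 31), so λ ≡ 3·3 ≡ 9.
  x = λ² - 19 - 19 = 81 - 38 ≡ 12; y = λ·(19 - 12) - 26 ≡ 6. → (12, 6)
2B = (12, 6).
Finally 3A + 2B:
(5, 14) + (12, 6). λ = (6 - 14)/(12 - 5) ≡ 23/7 mod 31. 7⁻¹ ≡ 9 (mod 31) since 7·9 = 63 ≡ 1, so λ ≡ 21.
  x = λ² - 5 - 12 = 441 - 17 ≡ 21; y = λ·(5 - 21) - 14 ≡ 22. → (21, 22)

(21, 22)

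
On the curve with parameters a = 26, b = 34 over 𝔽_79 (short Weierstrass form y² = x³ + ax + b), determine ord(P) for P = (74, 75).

2P: tangent at (74, 75): λ = (3·74² + 26)/(2·75) ≡ 22/71. 71⁻¹ ≡ 69 (mod 79) since 71·69 = 4899 ≡ 1, so λ ≡ 22·69 ≡ 17.
  x = λ² - 74 - 74 = 289 - 148 ≡ 62; y = λ·(74 - 62) - 75 ≡ 50. → (62, 50)
3P: (62, 50) + (74, 75). λ = (75 - 50)/(74 - 62) ≡ 25/12 mod 79. 12⁻¹ ≡ 33 (mod 79) since 12·33 = 396 ≡ 1, so λ ≡ 35.
  x = λ² - 62 - 74 = 1225 - 136 ≡ 62; y = λ·(62 - 62) - 50 ≡ 29. → (62, 29)
4P: (62, 29) + (74, 75). λ = (75 - 29)/(74 - 62) ≡ 46/12 mod 79. 12⁻¹ ≡ 33 (mod 79), so λ ≡ 17.
  x = λ² - 62 - 74 = 289 - 136 ≡ 74; y = λ·(62 - 74) - 29 ≡ 4. → (74, 4)
5P: (74, 4) + (74, 75): same x and y₁ ≡ -y₂, so the sum is O.
5P = O, so the order is 5.

5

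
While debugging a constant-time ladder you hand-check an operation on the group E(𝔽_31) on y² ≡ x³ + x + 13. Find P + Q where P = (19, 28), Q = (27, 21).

(25, 16)

(19, 28) + (27, 21). λ = (21 - 28)/(27 - 19) ≡ 24/8 mod 31. 8⁻¹ ≡ 4 (mod 31), so λ ≡ 3.
  x = λ² - 19 - 27 = 9 - 46 ≡ 25; y = λ·(19 - 25) - 28 ≡ 16. → (25, 16)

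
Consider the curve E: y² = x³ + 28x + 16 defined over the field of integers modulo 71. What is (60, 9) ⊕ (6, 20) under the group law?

(15, 41)

(60, 9) + (6, 20). λ = (20 - 9)/(6 - 60) ≡ 11/17 mod 71. 17⁻¹ ≡ 46 (mod 71), so λ ≡ 9.
  x = λ² - 60 - 6 = 81 - 66 ≡ 15; y = λ·(60 - 15) - 9 ≡ 41. → (15, 41)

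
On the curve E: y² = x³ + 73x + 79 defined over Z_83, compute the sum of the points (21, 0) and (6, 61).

(21, 0) + (6, 61). λ = (61 - 0)/(6 - 21) ≡ 61/68 mod 83. 68⁻¹ ≡ 11 (mod 83), so λ ≡ 7.
  x = λ² - 21 - 6 = 49 - 27 ≡ 22; y = λ·(21 - 22) - 0 ≡ 76. → (22, 76)

(22, 76)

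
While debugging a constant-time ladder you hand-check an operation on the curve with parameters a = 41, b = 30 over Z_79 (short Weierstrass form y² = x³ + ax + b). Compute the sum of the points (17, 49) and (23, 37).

(43, 3)

(17, 49) + (23, 37). λ = (37 - 49)/(23 - 17) ≡ 67/6 mod 79. 6⁻¹ ≡ 66 (mod 79) since 6·66 = 396 ≡ 1, so λ ≡ 77.
  x = λ² - 17 - 23 = 5929 - 40 ≡ 43; y = λ·(17 - 43) - 49 ≡ 3. → (43, 3)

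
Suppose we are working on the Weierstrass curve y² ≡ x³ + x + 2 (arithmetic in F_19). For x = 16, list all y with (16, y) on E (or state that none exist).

none

x³ + 1x + 2 = 4114 ≡ 10 (mod 19).
10 is a non-residue mod 19; no y exists.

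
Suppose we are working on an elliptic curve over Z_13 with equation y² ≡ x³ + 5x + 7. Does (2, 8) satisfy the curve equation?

y² = 8² ≡ 12; x³ + 5x + 7 = 25 ≡ 12 (mod 13). 12 = 12.

yes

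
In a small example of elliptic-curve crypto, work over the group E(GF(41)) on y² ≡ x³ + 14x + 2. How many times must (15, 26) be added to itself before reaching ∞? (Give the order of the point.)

4

2P: tangent at (15, 26): λ = (3·15² + 14)/(2·26) ≡ 33/11. 11⁻¹ ≡ 15 (mod 41), so λ ≡ 33·15 ≡ 3.
  x = λ² - 15 - 15 = 9 - 30 ≡ 20; y = λ·(15 - 20) - 26 ≡ 0. → (20, 0)
3P: (20, 0) + (15, 26). λ = (26 - 0)/(15 - 20) ≡ 26/36 mod 41. 36⁻¹ ≡ 8 (mod 41) since 36·8 = 288 ≡ 1, so λ ≡ 3.
  x = λ² - 20 - 15 = 9 - 35 ≡ 15; y = λ·(20 - 15) - 0 ≡ 15. → (15, 15)
4P: (15, 15) + (15, 26): same x and y₁ ≡ -y₂, so the sum is ∞.
4P = ∞, so the order is 4.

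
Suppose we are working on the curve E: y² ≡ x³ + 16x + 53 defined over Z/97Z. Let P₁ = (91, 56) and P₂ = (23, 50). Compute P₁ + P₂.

(91, 41)

(91, 56) + (23, 50). λ = (50 - 56)/(23 - 91) ≡ 91/29 mod 97. 29⁻¹ ≡ 87 (mod 97) since 29·87 = 2523 ≡ 1, so λ ≡ 60.
  x = λ² - 91 - 23 = 3600 - 114 ≡ 91; y = λ·(91 - 91) - 56 ≡ 41. → (91, 41)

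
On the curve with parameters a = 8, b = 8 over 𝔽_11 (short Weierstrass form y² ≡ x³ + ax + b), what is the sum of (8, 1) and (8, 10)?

O

The two points share x = 8 and their y-coordinates satisfy 1 + 10 ≡ 0 (mod 11), so they are inverses. Their sum is O.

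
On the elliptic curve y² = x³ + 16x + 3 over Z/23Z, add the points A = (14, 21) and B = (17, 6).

(17, 17)

(14, 21) + (17, 6). λ = (6 - 21)/(17 - 14) ≡ 8/3 mod 23. 3⁻¹ ≡ 8 (mod 23), so λ ≡ 18.
  x = λ² - 14 - 17 = 324 - 31 ≡ 17; y = λ·(14 - 17) - 21 ≡ 17. → (17, 17)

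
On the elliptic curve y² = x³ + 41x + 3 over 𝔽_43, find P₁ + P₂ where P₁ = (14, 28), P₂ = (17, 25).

(14, 28) + (17, 25). λ = (25 - 28)/(17 - 14) ≡ 40/3 mod 43. 3⁻¹ ≡ 29 (mod 43), so λ ≡ 42.
  x = λ² - 14 - 17 = 1764 - 31 ≡ 13; y = λ·(14 - 13) - 28 ≡ 14. → (13, 14)

(13, 14)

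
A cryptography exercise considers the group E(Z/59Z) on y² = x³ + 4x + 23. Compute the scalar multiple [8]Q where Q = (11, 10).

Repeated addition: build up to 8Q.
2Q: tangent at (11, 10): λ = (3·11² + 4)/(2·10) ≡ 13/20. 20⁻¹ ≡ 3 (mod 59), so λ ≡ 13·3 ≡ 39.
  x = λ² - 11 - 11 = 1521 - 22 ≡ 24; y = λ·(11 - 24) - 10 ≡ 14. → (24, 14)
3Q: (24, 14) + (11, 10). λ = (10 - 14)/(11 - 24) ≡ 55/46 mod 59. 46⁻¹ ≡ 9 (mod 59) since 46·9 = 414 ≡ 1, so λ ≡ 23.
  x = λ² - 24 - 11 = 529 - 35 ≡ 22; y = λ·(24 - 22) - 14 ≡ 32. → (22, 32)
4Q: (22, 32) + (11, 10). λ = (10 - 32)/(11 - 22) ≡ 37/48 mod 59. 48⁻¹ ≡ 16 (mod 59), so λ ≡ 2.
  x = λ² - 22 - 11 = 4 - 33 ≡ 30; y = λ·(22 - 30) - 32 ≡ 11. → (30, 11)
5Q: (30, 11) + (11, 10). λ = (10 - 11)/(11 - 30) ≡ 58/40 mod 59. 40⁻¹ ≡ 31 (mod 59), so λ ≡ 28.
  x = λ² - 30 - 11 = 784 - 41 ≡ 35; y = λ·(30 - 35) - 11 ≡ 26. → (35, 26)
6Q: (35, 26) + (11, 10). λ = (10 - 26)/(11 - 35) ≡ 43/35 mod 59. 35⁻¹ ≡ 27 (mod 59), so λ ≡ 40.
  x = λ² - 35 - 11 = 1600 - 46 ≡ 20; y = λ·(35 - 20) - 26 ≡ 43. → (20, 43)
7Q: (20, 43) + (11, 10). λ = (10 - 43)/(11 - 20) ≡ 26/50 mod 59. 50⁻¹ ≡ 13 (mod 59), so λ ≡ 43.
  x = λ² - 20 - 11 = 1849 - 31 ≡ 48; y = λ·(20 - 48) - 43 ≡ 51. → (48, 51)
8Q: (48, 51) + (11, 10). λ = (10 - 51)/(11 - 48) ≡ 18/22 mod 59. 22⁻¹ ≡ 51 (mod 59), so λ ≡ 33.
  x = λ² - 48 - 11 = 1089 - 59 ≡ 27; y = λ·(48 - 27) - 51 ≡ 52. → (27, 52)

(27, 52)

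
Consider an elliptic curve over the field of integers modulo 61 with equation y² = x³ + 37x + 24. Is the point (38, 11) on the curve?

y² = 11² ≡ 60; x³ + 37x + 24 = 56302 ≡ 60 (mod 61). 60 = 60.

yes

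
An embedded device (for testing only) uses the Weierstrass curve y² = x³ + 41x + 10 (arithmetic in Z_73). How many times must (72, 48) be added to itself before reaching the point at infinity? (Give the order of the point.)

5

2P: tangent at (72, 48): λ = (3·72² + 41)/(2·48) ≡ 44/23. 23⁻¹ ≡ 54 (mod 73) since 23·54 = 1242 ≡ 1, so λ ≡ 44·54 ≡ 40.
  x = λ² - 72 - 72 = 1600 - 144 ≡ 69; y = λ·(72 - 69) - 48 ≡ 72. → (69, 72)
3P: (69, 72) + (72, 48). λ = (48 - 72)/(72 - 69) ≡ 49/3 mod 73. 3⁻¹ ≡ 49 (mod 73), so λ ≡ 65.
  x = λ² - 69 - 72 = 4225 - 141 ≡ 69; y = λ·(69 - 69) - 72 ≡ 1. → (69, 1)
4P: (69, 1) + (72, 48). λ = (48 - 1)/(72 - 69) ≡ 47/3 mod 73. 3⁻¹ ≡ 49 (mod 73), so λ ≡ 40.
  x = λ² - 69 - 72 = 1600 - 141 ≡ 72; y = λ·(69 - 72) - 1 ≡ 25. → (72, 25)
5P: (72, 25) + (72, 48): same x and y₁ ≡ -y₂, so the sum is the point at infinity.
5P = the point at infinity, so the order is 5.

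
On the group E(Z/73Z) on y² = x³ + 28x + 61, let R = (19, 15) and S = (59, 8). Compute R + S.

(72, 18)

(19, 15) + (59, 8). λ = (8 - 15)/(59 - 19) ≡ 66/40 mod 73. 40⁻¹ ≡ 42 (mod 73), so λ ≡ 71.
  x = λ² - 19 - 59 = 5041 - 78 ≡ 72; y = λ·(19 - 72) - 15 ≡ 18. → (72, 18)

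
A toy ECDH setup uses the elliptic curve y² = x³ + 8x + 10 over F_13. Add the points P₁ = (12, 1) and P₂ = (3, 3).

(8, 1)

(12, 1) + (3, 3). λ = (3 - 1)/(3 - 12) ≡ 2/4 mod 13. 4⁻¹ ≡ 10 (mod 13) since 4·10 = 40 ≡ 1, so λ ≡ 7.
  x = λ² - 12 - 3 = 49 - 15 ≡ 8; y = λ·(12 - 8) - 1 ≡ 1. → (8, 1)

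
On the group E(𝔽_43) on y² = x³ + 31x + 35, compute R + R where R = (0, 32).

tangent at (0, 32): λ = (3·0² + 31)/(2·32) ≡ 31/21. 21⁻¹ ≡ 41 (mod 43) since 21·41 = 861 ≡ 1, so λ ≡ 31·41 ≡ 24.
  x = λ² - 0 - 0 = 576 - 0 ≡ 17; y = λ·(0 - 17) - 32 ≡ 33. → (17, 33)

(17, 33)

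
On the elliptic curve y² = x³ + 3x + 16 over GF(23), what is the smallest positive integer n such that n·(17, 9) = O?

2P: tangent at (17, 9): λ = (3·17² + 3)/(2·9) ≡ 19/18. 18⁻¹ ≡ 9 (mod 23), so λ ≡ 19·9 ≡ 10.
  x = λ² - 17 - 17 = 100 - 34 ≡ 20; y = λ·(17 - 20) - 9 ≡ 7. → (20, 7)
3P: (20, 7) + (17, 9). λ = (9 - 7)/(17 - 20) ≡ 2/20 mod 23. 20⁻¹ ≡ 15 (mod 23), so λ ≡ 7.
  x = λ² - 20 - 17 = 49 - 37 ≡ 12; y = λ·(20 - 12) - 7 ≡ 3. → (12, 3)
4P: (12, 3) + (17, 9). λ = (9 - 3)/(17 - 12) ≡ 6/5 mod 23. 5⁻¹ ≡ 14 (mod 23), so λ ≡ 15.
  x = λ² - 12 - 17 = 225 - 29 ≡ 12; y = λ·(12 - 12) - 3 ≡ 20. → (12, 20)
5P: (12, 20) + (17, 9). λ = (9 - 20)/(17 - 12) ≡ 12/5 mod 23. 5⁻¹ ≡ 14 (mod 23), so λ ≡ 7.
  x = λ² - 12 - 17 = 49 - 29 ≡ 20; y = λ·(12 - 20) - 20 ≡ 16. → (20, 16)
6P: (20, 16) + (17, 9). λ = (9 - 16)/(17 - 20) ≡ 16/20 mod 23. 20⁻¹ ≡ 15 (mod 23), so λ ≡ 10.
  x = λ² - 20 - 17 = 100 - 37 ≡ 17; y = λ·(20 - 17) - 16 ≡ 14. → (17, 14)
7P: (17, 14) + (17, 9): same x and y₁ ≡ -y₂, so the sum is O.
7P = O, so the order is 7.

7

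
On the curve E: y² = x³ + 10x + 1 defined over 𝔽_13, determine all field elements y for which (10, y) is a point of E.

x³ + 10x + 1 = 1101 ≡ 9 (mod 13).
Square roots of 9 mod 13: 3 and 10 (since 3² = 9 ≡ 9).

3, 10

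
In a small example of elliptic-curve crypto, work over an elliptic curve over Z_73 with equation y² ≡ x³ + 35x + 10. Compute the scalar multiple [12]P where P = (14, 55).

Double-and-add on 12 = (1100)₂. Start with P = (14, 55) for the leading 1-bit.
double: tangent at (14, 55): λ = (3·14² + 35)/(2·55) ≡ 39/37. 37⁻¹ ≡ 2 (mod 73), so λ ≡ 39·2 ≡ 5.
  x = λ² - 14 - 14 = 25 - 28 ≡ 70; y = λ·(14 - 70) - 55 ≡ 30. → (70, 30)
add P: (70, 30) + (14, 55). λ = (55 - 30)/(14 - 70) ≡ 25/17 mod 73. 17⁻¹ ≡ 43 (mod 73) since 17·43 = 731 ≡ 1, so λ ≡ 53.
  x = λ² - 70 - 14 = 2809 - 84 ≡ 24; y = λ·(70 - 24) - 30 ≡ 72. → (24, 72)
double: tangent at (24, 72): λ = (3·24² + 35)/(2·72) ≡ 11/71. 71⁻¹ ≡ 36 (mod 73), so λ ≡ 11·36 ≡ 31.
  x = λ² - 24 - 24 = 961 - 48 ≡ 37; y = λ·(24 - 37) - 72 ≡ 36. → (37, 36)
double: tangent at (37, 36): λ = (3·37² + 35)/(2·36) ≡ 54/72. 72⁻¹ ≡ 72 (mod 73), so λ ≡ 54·72 ≡ 19.
  x = λ² - 37 - 37 = 361 - 74 ≡ 68; y = λ·(37 - 68) - 36 ≡ 32. → (68, 32)

(68, 32)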